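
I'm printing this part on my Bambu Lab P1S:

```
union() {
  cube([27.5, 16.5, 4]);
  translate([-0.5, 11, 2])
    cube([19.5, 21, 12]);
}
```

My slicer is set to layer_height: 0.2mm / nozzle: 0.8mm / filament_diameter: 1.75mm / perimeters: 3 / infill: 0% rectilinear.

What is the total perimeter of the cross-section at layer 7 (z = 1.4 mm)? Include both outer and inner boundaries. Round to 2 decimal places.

88.00 mm

At z = 1.4 mm: the cube (footprint 27.5×16.5) is included at this height (perimeter 88.00 mm); the cube at (-0.5, 11) does not reach this height (z outside [2, 14]); Merging all regions: only the 27.5×16.5 cube is present, so the union is just that shape — boundary = 88.00 mm. Overall, the cross-section is a single solid region. Total boundary length (outer) = 88.00 mm.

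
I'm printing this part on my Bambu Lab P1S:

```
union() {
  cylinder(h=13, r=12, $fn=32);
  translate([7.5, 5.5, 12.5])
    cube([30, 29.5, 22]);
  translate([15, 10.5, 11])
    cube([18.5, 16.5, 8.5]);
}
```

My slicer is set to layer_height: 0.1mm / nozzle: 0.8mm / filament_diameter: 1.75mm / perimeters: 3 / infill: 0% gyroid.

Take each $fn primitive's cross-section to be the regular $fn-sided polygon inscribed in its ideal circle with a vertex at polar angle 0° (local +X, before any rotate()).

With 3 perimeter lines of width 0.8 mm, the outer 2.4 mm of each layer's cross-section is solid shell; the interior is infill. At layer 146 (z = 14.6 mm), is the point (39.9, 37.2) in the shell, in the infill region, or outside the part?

outside

At z = 14.6 mm: the cylinder does not reach this height (z outside [0, 13]); the cube at (7.5, 5.5) is present — its section is the full 30×29.5 rectangle; the cube at (15, 10.5) is present — its section is the full 18.5×16.5 rectangle; Merging all regions: the 18.5×16.5 cube at (15, 10.5) lies entirely inside the 30×29.5 cube at (7.5, 5.5), so the union is just the 30×29.5 cube at (7.5, 5.5) — 1 connected region. Overall, the cross-section is a single solid region. The nearest boundary edge runs (7.50, 35.00)→(37.50, 35.00); distance from the point to it = 3.26 mm. The point is not inside any of the regions above, so it lies outside the cross-section (3.26 mm from the nearest boundary).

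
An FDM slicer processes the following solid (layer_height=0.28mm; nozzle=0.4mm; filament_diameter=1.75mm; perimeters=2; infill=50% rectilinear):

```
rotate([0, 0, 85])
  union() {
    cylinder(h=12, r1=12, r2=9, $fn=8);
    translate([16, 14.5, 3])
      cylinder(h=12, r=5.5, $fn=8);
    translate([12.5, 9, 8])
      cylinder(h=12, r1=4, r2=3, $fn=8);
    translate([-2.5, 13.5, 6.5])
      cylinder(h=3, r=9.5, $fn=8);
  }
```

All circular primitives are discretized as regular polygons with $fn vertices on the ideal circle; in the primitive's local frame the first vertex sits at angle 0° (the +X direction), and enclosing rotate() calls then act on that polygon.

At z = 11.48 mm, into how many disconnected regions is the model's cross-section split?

At z = 11.48 mm: the cone contributes a regular 8-gon of circumradius 9.130 (interpolated between r1=12 and r2=9 at t=0.957); the r=5.5 cylinder at (16, 14.5) gives a regular 8-gon of circumradius 5.5 (constant along its height); the cone at (12.5, 9) (r1=4→r2=3) has section circumradius 3.710 here — a regular 8-gon; the cylinder at (-2.5, 13.5) is absent (z outside [6.5, 9.5]); Combining (union): the regions partially overlap (shared area 8.67 mm²), so overlapping operands fuse into one piece — 2 connected regions; (whole slice rotated 85° about Z — lengths, areas and connectivity unchanged). The result has 2 disconnected regions.

2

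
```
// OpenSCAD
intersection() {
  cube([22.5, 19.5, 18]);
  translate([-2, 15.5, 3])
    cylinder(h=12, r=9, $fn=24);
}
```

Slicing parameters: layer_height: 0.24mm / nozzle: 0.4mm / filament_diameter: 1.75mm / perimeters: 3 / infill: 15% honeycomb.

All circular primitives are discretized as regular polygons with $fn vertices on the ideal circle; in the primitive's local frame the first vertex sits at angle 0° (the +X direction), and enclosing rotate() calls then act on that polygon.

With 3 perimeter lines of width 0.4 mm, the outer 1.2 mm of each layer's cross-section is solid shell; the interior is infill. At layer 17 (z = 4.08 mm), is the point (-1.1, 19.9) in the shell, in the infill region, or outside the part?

At z = 4.08 mm: the cube (footprint 22.5×19.5) is included at this height; the r=9 cylinder at (-2, 15.5) contributes a regular 24-gon of circumradius 9; Keeping only the common overlap: the r=9 cylinder at (-2, 15.5) partially overlaps the 22.5×19.5 cube; clipping to the common part keeps 71.71 mm² — 1 connected region. Overall, the cross-section is a single solid region. The nearest boundary edge runs (0.00, 19.50)→(6.00, 19.50); distance from the point to it = 1.17 mm. The point is not inside any of the regions above, so it lies outside the cross-section (1.17 mm from the nearest boundary).

outside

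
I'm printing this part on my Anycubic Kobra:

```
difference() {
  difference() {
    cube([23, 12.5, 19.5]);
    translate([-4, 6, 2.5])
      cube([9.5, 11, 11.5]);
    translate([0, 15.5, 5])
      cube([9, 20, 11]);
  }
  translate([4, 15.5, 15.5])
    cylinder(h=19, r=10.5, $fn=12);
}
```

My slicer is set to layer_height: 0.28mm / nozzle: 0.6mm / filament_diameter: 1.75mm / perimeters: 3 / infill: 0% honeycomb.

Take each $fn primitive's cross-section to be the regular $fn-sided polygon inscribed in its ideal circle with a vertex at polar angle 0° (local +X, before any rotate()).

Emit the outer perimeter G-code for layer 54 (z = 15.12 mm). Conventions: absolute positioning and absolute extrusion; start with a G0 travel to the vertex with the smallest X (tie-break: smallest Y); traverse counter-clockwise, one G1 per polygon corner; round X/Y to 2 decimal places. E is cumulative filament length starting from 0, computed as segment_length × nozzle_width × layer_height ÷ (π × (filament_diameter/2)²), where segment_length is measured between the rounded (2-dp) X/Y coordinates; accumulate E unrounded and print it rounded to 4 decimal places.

At z = 15.12 mm: the cube (footprint 23×12.5) is included at this height; the cube at (-4, 6) is absent (z outside [2.5, 14]); the 9×20 cube at (0, 15.5) contributes its full rectangle; Taking the first minus the rest: starting from the 23×12.5 cube, the 9×20 cube at (0, 15.5) misses the remaining region (no effect) — 1 connected region; the cylinder at (4, 15.5) is absent (z outside [15.5, 34.5]); Taking the first minus the rest: none of the subtracted shapes is present at this height, so the result so far is unchanged — 1 connected region. The outline is a single polygon with 4 vertices. Extrusion per mm of travel: 0.6 × 0.28 / (π × 0.875²) = 0.069846. Accumulating E over each segment gives final E = 4.9591.

G0 X0.00 Y0.00 Z15.12
G1 X23.00 Y0.00 E1.6065
G1 X23.00 Y12.50 E2.4795
G1 X0.00 Y12.50 E4.0860
G1 X0.00 Y0.00 E4.9591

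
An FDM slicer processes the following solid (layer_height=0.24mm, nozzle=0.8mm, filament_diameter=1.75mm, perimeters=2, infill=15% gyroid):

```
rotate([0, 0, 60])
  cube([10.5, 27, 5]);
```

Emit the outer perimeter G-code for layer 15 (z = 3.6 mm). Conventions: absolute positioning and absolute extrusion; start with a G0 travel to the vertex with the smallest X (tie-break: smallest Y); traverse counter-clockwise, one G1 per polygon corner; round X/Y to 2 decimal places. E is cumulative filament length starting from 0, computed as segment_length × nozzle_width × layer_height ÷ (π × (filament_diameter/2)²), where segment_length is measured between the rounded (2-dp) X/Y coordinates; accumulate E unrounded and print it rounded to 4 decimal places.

G0 X-23.38 Y13.50 Z3.60
G1 X0.00 Y0.00 E2.1551
G1 X5.25 Y9.09 E2.9930
G1 X-18.13 Y22.59 E5.1481
G1 X-23.38 Y13.50 E5.9860

At z = 3.6 mm: the 10.5×27 cube contributes its full rectangle; (whole slice rotated 60° about Z — lengths, areas and connectivity unchanged). The outline is a single polygon with 4 vertices. Extrusion per mm of travel: 0.8 × 0.24 / (π × 0.875²) = 0.079824. Accumulating E over each segment gives final E = 5.9860.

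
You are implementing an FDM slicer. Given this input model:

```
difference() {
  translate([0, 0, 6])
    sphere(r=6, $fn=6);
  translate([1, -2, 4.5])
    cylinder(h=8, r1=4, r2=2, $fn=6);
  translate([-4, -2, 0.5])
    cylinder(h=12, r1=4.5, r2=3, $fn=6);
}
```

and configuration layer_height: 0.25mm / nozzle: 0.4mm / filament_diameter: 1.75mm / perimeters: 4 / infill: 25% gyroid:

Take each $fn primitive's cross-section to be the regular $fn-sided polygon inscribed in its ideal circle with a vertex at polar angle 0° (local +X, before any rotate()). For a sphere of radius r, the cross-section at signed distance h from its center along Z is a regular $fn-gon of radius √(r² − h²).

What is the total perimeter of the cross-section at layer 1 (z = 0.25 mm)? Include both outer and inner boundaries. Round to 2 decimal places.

10.28 mm

At z = 0.25 mm: the r=6 sphere contributes a regular 6-gon of circumradius √(6²−5.75²) = 1.714 (perimeter = 2·6·1.714·sin(180°/6) = 10.28 mm); the cone at (1, -2) is absent (z outside [4.5, 12.5]); the cone at (-4, -2) does not reach this height (z outside [0.5, 12.5]); Subtracting the remaining from the first: none of the subtracted shapes is present at this height, so the r=6 sphere is unchanged — boundary = 10.28 mm. Overall, the cross-section is a single solid region. Total boundary length (outer) = 10.28 mm.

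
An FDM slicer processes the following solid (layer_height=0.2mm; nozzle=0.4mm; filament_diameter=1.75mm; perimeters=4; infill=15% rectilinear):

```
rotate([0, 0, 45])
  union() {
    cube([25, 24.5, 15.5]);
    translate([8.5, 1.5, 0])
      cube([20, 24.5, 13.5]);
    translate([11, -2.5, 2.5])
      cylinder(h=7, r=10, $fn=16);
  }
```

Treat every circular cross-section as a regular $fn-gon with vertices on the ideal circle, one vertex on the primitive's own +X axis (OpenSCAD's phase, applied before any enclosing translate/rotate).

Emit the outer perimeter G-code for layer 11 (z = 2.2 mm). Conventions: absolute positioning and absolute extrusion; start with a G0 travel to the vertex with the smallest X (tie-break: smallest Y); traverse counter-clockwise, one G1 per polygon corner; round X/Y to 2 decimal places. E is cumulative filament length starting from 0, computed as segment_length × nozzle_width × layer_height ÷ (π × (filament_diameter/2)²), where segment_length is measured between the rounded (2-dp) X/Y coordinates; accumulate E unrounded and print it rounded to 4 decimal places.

At z = 2.2 mm: the cube is present — its section is the full 25×24.5 rectangle; the cube at (8.5, 1.5) (footprint 20×24.5) is included at this height; the cylinder at (11, -2.5) does not reach this height (z outside [2.5, 9.5]); Combining (union): the regions partially overlap (shared area 379.50 mm²), so overlapping operands fuse into one piece — 1 connected region; (whole slice rotated 45° about Z — lengths, areas and connectivity unchanged). The outline is a single polygon with 8 vertices. Extrusion per mm of travel: 0.4 × 0.2 / (π × 0.875²) = 0.033260. Accumulating E over each segment gives final E = 3.6251.

G0 X-17.32 Y17.32 Z2.20
G1 X0.00 Y0.00 E0.8147
G1 X17.68 Y17.68 E1.6463
G1 X16.62 Y18.74 E1.6962
G1 X19.09 Y21.21 E1.8123
G1 X1.77 Y38.54 E2.6272
G1 X-12.37 Y24.40 E3.2924
G1 X-11.31 Y23.33 E3.3424
G1 X-17.32 Y17.32 E3.6251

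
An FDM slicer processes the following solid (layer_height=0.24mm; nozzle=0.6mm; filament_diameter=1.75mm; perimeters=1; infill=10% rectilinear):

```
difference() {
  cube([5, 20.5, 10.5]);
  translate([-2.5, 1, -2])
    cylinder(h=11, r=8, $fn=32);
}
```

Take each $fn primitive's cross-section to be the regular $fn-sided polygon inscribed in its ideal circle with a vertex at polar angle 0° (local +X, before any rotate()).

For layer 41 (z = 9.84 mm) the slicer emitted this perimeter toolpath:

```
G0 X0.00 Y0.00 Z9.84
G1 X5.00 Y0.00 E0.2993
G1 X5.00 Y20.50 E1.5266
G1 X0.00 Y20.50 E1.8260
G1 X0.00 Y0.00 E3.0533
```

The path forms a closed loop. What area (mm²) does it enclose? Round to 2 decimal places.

102.50 mm²

Apply the shoelace formula to the sequence of (X, Y) vertices; enclosed area = 102.50 mm².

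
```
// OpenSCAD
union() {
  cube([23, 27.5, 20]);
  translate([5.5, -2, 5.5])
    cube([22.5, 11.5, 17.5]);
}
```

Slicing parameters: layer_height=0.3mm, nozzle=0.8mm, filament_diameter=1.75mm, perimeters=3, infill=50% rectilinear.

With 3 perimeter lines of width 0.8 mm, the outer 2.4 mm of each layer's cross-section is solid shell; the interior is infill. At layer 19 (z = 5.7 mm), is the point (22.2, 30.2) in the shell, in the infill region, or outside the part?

outside

At z = 5.7 mm: the 23×27.5 cube contributes its full rectangle; the 22.5×11.5 cube at (5.5, -2) contributes its full rectangle; Combining (union): the regions partially overlap (shared area 166.25 mm²), so overlapping operands fuse into one piece — 1 connected region. Overall, the cross-section is a single solid region. The nearest boundary edge runs (0.00, 27.50)→(23.00, 27.50); distance from the point to it = 2.70 mm. The point is not inside any of the regions above, so it lies outside the cross-section (2.70 mm from the nearest boundary).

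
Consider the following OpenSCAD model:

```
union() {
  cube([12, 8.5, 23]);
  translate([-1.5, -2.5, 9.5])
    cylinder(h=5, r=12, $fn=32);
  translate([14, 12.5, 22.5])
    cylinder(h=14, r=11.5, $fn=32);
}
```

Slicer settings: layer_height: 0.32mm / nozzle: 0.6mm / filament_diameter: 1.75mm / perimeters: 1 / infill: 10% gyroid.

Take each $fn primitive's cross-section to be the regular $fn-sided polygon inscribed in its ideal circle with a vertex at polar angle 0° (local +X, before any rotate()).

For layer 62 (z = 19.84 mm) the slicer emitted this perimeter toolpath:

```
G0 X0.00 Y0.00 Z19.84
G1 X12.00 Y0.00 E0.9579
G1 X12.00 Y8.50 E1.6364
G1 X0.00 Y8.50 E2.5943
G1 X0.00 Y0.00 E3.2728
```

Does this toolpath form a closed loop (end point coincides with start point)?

yes

Start point (G0): (0.00, 0.00). End point (last G1): the path returns to the start — closed.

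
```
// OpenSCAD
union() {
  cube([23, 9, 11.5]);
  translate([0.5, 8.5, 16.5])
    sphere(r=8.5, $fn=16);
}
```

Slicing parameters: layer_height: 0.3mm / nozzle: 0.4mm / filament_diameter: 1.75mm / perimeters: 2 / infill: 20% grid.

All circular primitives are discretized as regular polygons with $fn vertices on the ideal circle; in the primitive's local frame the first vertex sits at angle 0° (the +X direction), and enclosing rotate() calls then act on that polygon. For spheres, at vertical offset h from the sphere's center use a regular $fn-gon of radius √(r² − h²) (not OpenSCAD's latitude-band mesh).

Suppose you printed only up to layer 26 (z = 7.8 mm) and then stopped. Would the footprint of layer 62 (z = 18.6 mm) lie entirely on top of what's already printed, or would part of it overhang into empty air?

Compare the two slices. At z = 7.8: the cube (footprint 23×9) is included at this height (area 207.00 mm²); the sphere at (0.5, 8.5) does not reach this height (|z−center|=8.700 > r=8.5); Combining (union): only the 23×9 cube is present, so the union is just that shape — area = 207.00 mm². At z = 18.6: the cube is absent (z outside [0, 11.5]); the r=8.5 sphere at (0.5, 8.5) contributes a regular 16-gon of circumradius √(8.5²−2.1²) = 8.237 (area = (16/2)·8.237²·sin(360°/16) = 207.69 mm²); Merging all regions: only the r=8.5 sphere at (0.5, 8.5) is present, so the union is just that shape — area = 207.69 mm². Checking containment: at z = 18.6 the cross-section extends beyond the z = 7.8 cross-section by about 147.33 mm².

part overhangs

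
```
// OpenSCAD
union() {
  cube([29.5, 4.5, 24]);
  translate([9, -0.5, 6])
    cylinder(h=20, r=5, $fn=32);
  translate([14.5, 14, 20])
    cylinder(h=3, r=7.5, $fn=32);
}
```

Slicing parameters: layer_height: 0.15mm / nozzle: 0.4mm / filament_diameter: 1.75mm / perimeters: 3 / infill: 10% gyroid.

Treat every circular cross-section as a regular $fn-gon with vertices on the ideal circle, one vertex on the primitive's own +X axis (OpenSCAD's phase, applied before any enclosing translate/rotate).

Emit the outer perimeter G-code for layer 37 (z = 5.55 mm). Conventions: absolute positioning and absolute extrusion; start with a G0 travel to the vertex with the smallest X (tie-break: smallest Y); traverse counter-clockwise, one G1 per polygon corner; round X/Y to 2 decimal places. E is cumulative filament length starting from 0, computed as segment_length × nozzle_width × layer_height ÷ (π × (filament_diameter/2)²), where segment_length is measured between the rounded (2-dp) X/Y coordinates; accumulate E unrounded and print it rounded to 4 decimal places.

G0 X0.00 Y0.00 Z5.55
G1 X29.50 Y0.00 E0.7359
G1 X29.50 Y4.50 E0.8481
G1 X0.00 Y4.50 E1.5840
G1 X0.00 Y0.00 E1.6963

At z = 5.55 mm: the cube is present — its section is the full 29.5×4.5 rectangle; the cylinder at (9, -0.5) is absent (z outside [6, 26]); the cylinder at (14.5, 14) is absent (z outside [20, 23]); Taking the union: only the 29.5×4.5 cube is present, so the union is just that shape — 1 connected region. The outline is a single polygon with 4 vertices. Extrusion per mm of travel: 0.4 × 0.15 / (π × 0.875²) = 0.024945. Accumulating E over each segment gives final E = 1.6963.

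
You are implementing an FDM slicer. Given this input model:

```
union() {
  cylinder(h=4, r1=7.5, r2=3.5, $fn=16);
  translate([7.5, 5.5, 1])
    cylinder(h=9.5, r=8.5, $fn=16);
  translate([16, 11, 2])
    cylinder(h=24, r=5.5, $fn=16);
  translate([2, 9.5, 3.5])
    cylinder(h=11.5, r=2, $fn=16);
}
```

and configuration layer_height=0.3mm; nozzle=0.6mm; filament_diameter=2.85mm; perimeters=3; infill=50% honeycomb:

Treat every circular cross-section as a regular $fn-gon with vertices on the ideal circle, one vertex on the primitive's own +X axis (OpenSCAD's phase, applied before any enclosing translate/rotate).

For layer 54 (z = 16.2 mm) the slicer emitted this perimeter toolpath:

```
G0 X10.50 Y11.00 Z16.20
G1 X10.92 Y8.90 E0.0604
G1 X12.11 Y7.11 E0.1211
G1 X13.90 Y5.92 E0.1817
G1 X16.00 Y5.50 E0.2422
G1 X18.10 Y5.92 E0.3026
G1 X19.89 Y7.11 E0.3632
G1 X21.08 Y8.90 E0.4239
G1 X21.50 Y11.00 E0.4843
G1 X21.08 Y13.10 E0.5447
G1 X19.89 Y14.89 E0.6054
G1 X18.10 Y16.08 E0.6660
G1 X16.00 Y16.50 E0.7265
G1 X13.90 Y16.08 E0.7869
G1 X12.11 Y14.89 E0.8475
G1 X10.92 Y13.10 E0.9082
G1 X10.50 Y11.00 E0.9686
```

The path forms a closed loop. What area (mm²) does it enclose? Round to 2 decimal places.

92.57 mm²

Apply the shoelace formula to the sequence of (X, Y) vertices; enclosed area = 92.57 mm².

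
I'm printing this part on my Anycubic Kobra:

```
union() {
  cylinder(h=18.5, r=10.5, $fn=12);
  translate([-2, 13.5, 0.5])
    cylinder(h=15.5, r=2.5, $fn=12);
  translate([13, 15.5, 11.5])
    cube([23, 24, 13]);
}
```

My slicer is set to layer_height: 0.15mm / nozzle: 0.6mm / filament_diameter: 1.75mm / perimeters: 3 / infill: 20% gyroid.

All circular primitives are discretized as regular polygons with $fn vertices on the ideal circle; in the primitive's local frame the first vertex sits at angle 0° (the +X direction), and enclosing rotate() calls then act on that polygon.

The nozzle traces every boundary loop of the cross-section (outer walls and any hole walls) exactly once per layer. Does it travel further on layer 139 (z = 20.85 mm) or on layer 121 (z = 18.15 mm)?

layer 121 (z = 18.15 mm)

Layer 139 (z = 20.85): the cylinder is not intersected at this z (z outside [0, 18.5]); the cylinder at (-2, 13.5) is absent (z outside [0.5, 16]); the 23×24 cube at (13, 15.5) contributes its full rectangle (perimeter 94.00 mm); Taking the union: only the 23×24 cube at (13, 15.5) is present, so the union is just that shape — boundary = 94.00 mm. So its perimeter = 94.00 mm. Layer 121 (z = 18.15): the r=10.5 cylinder gives a regular 12-gon of circumradius 10.5 (constant along its height) (perimeter = 2·12·10.500·sin(180°/12) = 65.22 mm); the cylinder at (-2, 13.5) is not intersected at this z (z outside [0.5, 16]); the cube at (13, 15.5) (footprint 23×24) is included at this height (perimeter 94.00 mm); Merging all regions: the 2 present regions are separate (no shared area or edge), so areas and boundary lengths simply add and each stays a separate island — boundary = 159.22 mm. So its perimeter = 159.22 mm. Layer 121 is larger (159.22 vs 94.00 mm).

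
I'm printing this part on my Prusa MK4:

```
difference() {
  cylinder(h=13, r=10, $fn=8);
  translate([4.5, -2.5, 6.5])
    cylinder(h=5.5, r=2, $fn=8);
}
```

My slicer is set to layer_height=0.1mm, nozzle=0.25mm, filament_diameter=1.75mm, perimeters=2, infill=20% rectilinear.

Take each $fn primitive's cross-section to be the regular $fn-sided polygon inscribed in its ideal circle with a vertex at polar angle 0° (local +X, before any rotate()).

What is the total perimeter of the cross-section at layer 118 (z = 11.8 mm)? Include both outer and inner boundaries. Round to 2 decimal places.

At z = 11.8 mm: the r=10 cylinder contributes a regular 8-gon of circumradius 10 (perimeter = 2·8·10.000·sin(180°/8) = 61.23 mm); the r=2 cylinder at (4.5, -2.5) contributes a regular 8-gon of circumradius 2 (perimeter = 2·8·2.000·sin(180°/8) = 12.25 mm); Subtracting the remaining from the first: starting from the r=10 cylinder, the r=2 cylinder at (4.5, -2.5) lies wholly inside it (removes its full 11.31 mm² and its 12.25 mm outline becomes a hole wall) — boundary (outer + 1 inner loop) = 73.48 mm. Overall, the cross-section is one region with 1 hole. Total boundary length (outer + inner) = 73.48 mm.

73.48 mm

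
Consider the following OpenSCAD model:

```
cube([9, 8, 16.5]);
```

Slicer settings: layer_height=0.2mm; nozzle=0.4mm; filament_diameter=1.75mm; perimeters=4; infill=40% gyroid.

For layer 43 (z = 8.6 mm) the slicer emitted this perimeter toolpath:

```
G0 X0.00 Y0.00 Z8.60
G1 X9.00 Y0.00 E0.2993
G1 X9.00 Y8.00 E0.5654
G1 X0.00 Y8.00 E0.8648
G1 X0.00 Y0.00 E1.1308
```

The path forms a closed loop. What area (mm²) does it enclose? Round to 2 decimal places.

72.00 mm²

Apply the shoelace formula to the sequence of (X, Y) vertices; enclosed area = 72.00 mm².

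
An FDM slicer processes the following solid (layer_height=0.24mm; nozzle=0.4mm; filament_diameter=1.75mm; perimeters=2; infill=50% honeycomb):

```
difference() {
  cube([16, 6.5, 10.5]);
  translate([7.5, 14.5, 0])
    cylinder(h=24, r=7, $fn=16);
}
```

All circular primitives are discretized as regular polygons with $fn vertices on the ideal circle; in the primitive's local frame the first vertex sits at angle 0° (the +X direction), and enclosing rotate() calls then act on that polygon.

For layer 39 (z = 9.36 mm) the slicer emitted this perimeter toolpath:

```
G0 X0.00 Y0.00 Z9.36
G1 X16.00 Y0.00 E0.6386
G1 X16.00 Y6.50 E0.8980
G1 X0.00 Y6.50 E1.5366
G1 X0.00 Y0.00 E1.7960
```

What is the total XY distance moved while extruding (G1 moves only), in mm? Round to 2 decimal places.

45.00 mm

Sum the Euclidean lengths of each G1 segment: total = 45.00 mm.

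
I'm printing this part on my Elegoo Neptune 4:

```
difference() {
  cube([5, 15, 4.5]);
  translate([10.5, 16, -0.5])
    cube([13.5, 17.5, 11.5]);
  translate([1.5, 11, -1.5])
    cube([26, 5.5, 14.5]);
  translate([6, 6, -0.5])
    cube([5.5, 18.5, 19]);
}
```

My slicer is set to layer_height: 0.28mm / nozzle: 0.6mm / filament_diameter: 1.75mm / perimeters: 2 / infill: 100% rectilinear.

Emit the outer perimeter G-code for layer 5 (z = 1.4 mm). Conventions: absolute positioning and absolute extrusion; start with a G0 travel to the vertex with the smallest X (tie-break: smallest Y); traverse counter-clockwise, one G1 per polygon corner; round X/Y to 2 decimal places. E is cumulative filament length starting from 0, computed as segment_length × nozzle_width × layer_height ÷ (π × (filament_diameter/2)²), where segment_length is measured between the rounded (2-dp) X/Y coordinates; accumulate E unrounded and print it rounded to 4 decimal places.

At z = 1.4 mm: the cube (footprint 5×15) is included at this height; the cube at (10.5, 16) (footprint 13.5×17.5) is included at this height; the 26×5.5 cube at (1.5, 11) contributes its full rectangle; the cube at (6, 6) (footprint 5.5×18.5) is included at this height; Subtracting the remaining from the first: starting from the 5×15 cube, the 13.5×17.5 cube at (10.5, 16) misses the remaining region (no effect); the 26×5.5 cube at (1.5, 11) partially overlaps it — only the 14.00 mm² overlap (of its 143.00 mm²) is removed, clipping the outline; the 5.5×18.5 cube at (6, 6) misses the remaining region (no effect) — 1 connected region. The outline is a single polygon with 6 vertices. Extrusion per mm of travel: 0.6 × 0.28 / (π × 0.875²) = 0.069846. Accumulating E over each segment gives final E = 2.7939.

G0 X0.00 Y0.00 Z1.40
G1 X5.00 Y0.00 E0.3492
G1 X5.00 Y11.00 E1.1175
G1 X1.50 Y11.00 E1.3620
G1 X1.50 Y15.00 E1.6414
G1 X0.00 Y15.00 E1.7462
G1 X0.00 Y0.00 E2.7939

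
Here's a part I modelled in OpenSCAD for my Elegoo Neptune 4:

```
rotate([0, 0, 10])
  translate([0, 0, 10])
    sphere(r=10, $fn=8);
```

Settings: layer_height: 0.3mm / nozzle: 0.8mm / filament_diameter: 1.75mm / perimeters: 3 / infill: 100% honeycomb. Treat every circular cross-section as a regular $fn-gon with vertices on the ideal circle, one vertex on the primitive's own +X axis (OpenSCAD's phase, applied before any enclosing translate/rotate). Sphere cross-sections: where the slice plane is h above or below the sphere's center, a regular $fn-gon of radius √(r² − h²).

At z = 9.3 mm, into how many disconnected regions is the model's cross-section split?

1

At z = 9.3 mm: the r=10 sphere slices to a regular 8-gon of circumradius 9.975 (√(r²−h²) with h=0.7 from center); (rotated 10° about Z; rotation is an isometry so areas/perimeters/island counts are preserved). The result has 1 disconnected region.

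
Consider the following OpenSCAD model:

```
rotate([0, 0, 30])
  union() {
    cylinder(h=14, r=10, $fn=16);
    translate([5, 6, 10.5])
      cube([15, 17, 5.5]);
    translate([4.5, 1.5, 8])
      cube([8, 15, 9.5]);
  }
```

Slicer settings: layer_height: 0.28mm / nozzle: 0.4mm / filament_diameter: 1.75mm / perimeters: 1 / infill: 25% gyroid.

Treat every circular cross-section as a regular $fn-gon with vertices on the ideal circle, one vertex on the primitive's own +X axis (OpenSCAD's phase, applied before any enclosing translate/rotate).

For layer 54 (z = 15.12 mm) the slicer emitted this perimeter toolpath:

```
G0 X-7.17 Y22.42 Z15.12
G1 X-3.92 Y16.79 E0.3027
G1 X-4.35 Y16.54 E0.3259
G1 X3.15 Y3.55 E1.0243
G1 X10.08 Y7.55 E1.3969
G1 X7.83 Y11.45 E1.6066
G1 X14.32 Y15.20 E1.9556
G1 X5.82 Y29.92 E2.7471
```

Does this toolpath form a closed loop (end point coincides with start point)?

Start point (G0): (-7.17, 22.42). End point (last G1): the path does not return to the start — open.

no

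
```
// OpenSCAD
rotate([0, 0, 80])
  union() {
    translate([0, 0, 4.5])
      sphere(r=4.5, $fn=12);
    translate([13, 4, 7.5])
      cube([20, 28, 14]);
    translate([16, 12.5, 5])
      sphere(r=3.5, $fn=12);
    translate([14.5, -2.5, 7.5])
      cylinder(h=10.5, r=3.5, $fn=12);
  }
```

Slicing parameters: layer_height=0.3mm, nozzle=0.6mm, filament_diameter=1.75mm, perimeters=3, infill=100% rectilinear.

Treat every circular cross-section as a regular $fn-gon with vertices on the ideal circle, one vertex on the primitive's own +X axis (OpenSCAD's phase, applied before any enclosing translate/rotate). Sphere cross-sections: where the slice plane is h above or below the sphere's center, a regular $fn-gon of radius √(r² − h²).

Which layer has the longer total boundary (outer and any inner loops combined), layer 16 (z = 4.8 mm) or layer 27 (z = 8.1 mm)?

Layer 16 (z = 4.8): the r=4.5 sphere slices to a regular 12-gon of circumradius 4.490 (√(r²−h²) with h=0.3 from center) (perimeter = 2·12·4.490·sin(180°/12) = 27.89 mm); the cube at (13, 4) is not intersected at this z (z outside [7.5, 21.5]); the r=3.5 sphere at (16, 12.5) contributes a regular 12-gon of circumradius √(3.5²−0.2²) = 3.494 (perimeter = 2·12·3.494·sin(180°/12) = 21.71 mm); the cylinder at (14.5, -2.5) is absent (z outside [7.5, 18]); Merging all regions: the 2 present regions are separate (no shared area or edge), so areas and boundary lengths simply add and each stays a separate island — boundary = 49.60 mm; (rotated 80° about Z; rotation is an isometry so areas/perimeters/island counts are preserved). So its perimeter = 49.60 mm. Layer 27 (z = 8.1): the sphere: section is a regular 12-gon, circumradius = √(r²−h²) = √(4.5²−3.6²) = 2.700 (perimeter = 2·12·2.700·sin(180°/12) = 16.77 mm); the 20×28 cube at (13, 4) contributes its full rectangle (perimeter 96.00 mm); the sphere at (16, 12.5): section is a regular 12-gon, circumradius = √(r²−h²) = √(3.5²−3.1²) = 1.625 (perimeter = 2·12·1.625·sin(180°/12) = 10.09 mm); the cylinder at (14.5, -2.5): section is a regular 12-gon, circumradius r=3.5 (perimeter = 2·12·3.500·sin(180°/12) = 21.74 mm); Merging all regions: the regions partially overlap (shared area 7.92 mm²), so the edge portions inside another operand are dropped and the merged outline is re-measured after clipping — boundary = 134.51 mm; (rotated 80° about Z; rotation is an isometry so areas/perimeters/island counts are preserved). So its perimeter = 134.51 mm. Layer 27 is larger (134.51 vs 49.60 mm).

layer 27 (z = 8.1 mm)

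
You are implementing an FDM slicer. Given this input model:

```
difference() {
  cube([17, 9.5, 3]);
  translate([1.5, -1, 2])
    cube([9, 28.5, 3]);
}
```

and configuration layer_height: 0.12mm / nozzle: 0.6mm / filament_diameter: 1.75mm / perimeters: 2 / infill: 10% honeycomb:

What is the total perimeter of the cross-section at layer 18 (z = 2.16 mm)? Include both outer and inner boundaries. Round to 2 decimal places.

At z = 2.16 mm: the 17×9.5 cube contributes its full rectangle (perimeter 53.00 mm); the cube at (1.5, -1) is present — its section is the full 9×28.5 rectangle (perimeter 75.00 mm); After the difference (first − rest): starting from the 17×9.5 cube, the 9×28.5 cube at (1.5, -1) partially overlaps it — only the 85.50 mm² overlap (of its 256.50 mm²) is removed, clipping the outline — boundary = 54.00 mm. Overall, the cross-section has 2 separate islands. Total boundary length (outer) = 54.00 mm.

54.00 mm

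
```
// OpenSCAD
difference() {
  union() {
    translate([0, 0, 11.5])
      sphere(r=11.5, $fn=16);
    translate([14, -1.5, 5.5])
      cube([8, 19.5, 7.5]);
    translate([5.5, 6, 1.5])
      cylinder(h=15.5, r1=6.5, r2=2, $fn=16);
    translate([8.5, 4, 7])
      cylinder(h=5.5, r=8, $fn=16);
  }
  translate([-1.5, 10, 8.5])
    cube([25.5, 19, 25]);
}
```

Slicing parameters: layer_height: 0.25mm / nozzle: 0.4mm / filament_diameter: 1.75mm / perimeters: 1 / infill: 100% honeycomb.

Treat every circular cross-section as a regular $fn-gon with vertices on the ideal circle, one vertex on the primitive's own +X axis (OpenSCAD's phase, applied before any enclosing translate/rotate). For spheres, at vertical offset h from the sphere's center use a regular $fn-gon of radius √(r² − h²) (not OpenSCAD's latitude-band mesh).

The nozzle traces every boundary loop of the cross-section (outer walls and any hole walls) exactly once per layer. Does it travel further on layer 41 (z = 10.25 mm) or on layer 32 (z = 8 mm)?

Layer 41 (z = 10.25): the sphere: section is a regular 16-gon, circumradius = √(r²−h²) = √(11.5²−1.25²) = 11.432 (perimeter = 2·16·11.432·sin(180°/16) = 71.37 mm); the cube at (14, -1.5) (footprint 8×19.5) is included at this height (perimeter 55.00 mm); the cone at (5.5, 6) (r1=6.5→r2=2) has section circumradius 3.960 here — a regular 16-gon (perimeter = 2·16·3.960·sin(180°/16) = 24.72 mm); the r=8 cylinder at (8.5, 4) gives a regular 16-gon of circumradius 8 (constant along its height) (perimeter = 2·16·8.000·sin(180°/16) = 49.94 mm); Taking the union: the regions partially overlap (shared area 178.73 mm²), so the edge portions inside another operand are dropped and the merged outline is re-measured after clipping — boundary = 112.48 mm; the 25.5×19 cube at (-1.5, 10) contributes its full rectangle (perimeter 89.00 mm); Subtracting the remaining from the first: starting from that combined region, the 25.5×19 cube at (-1.5, 10) partially overlaps it — only the 83.22 mm² overlap (of its 484.50 mm²) is removed, clipping the outline — boundary = 96.72 mm. So its perimeter = 96.72 mm. Layer 32 (z = 8): the sphere: section is a regular 16-gon, circumradius = √(r²−h²) = √(11.5²−3.5²) = 10.954 (perimeter = 2·16·10.954·sin(180°/16) = 68.39 mm); the 8×19.5 cube at (14, -1.5) contributes its full rectangle (perimeter 55.00 mm); the cone at (5.5, 6): at t=0.419 of its height the radius interpolates to r₁+(r₂−r₁)t = 4.613, giving a regular 16-gon of that circumradius (perimeter = 2·16·4.613·sin(180°/16) = 28.80 mm); the r=8 cylinder at (8.5, 4) gives a regular 16-gon of circumradius 8 (constant along its height) (perimeter = 2·16·8.000·sin(180°/16) = 49.94 mm); Taking the union: the regions partially overlap (shared area 187.86 mm²), so the edge portions inside another operand are dropped and the merged outline is re-measured after clipping — boundary = 110.75 mm; the cube at (-1.5, 10) is not intersected at this z (z outside [8.5, 33.5]); Taking the first minus the rest: none of the subtracted shapes is present at this height, so the result so far is unchanged — boundary = 110.75 mm. So its perimeter = 110.75 mm. Layer 32 is larger (110.75 vs 96.72 mm).

layer 32 (z = 8 mm)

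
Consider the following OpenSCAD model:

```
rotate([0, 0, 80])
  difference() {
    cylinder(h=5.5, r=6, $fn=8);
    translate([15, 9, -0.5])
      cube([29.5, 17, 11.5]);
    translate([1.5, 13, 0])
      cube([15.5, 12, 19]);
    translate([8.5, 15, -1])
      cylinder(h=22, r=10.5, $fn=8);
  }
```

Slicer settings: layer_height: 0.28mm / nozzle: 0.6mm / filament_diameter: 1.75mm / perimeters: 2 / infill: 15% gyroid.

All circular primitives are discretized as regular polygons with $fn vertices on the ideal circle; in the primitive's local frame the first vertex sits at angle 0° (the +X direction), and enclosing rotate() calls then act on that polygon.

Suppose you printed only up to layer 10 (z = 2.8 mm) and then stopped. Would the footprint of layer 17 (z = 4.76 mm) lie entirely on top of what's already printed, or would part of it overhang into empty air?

Compare the two slices. At z = 2.8: the r=6 cylinder contributes a regular 8-gon of circumradius 6 (area = (8/2)·6.000²·sin(360°/8) = 101.82 mm²); the cube at (15, 9) (footprint 29.5×17) is included at this height (area 501.50 mm²); the cube at (1.5, 13) is present — its section is the full 15.5×12 rectangle (area 186.00 mm²); the cylinder at (8.5, 15): section is a regular 8-gon, circumradius r=10.5 (area = (8/2)·10.500²·sin(360°/8) = 311.83 mm²); Subtracting the remaining from the first: starting from the r=6 cylinder (101.82 mm²), the 29.5×17 cube at (15, 9) misses the remaining region (no effect); the 15.5×12 cube at (1.5, 13) misses the remaining region (no effect); the r=10.5 cylinder at (8.5, 15) misses the remaining region (no effect) — area = 101.82 mm²; (rotated 80° about Z; rotation is an isometry so areas/perimeters/island counts are preserved). At z = 4.76: the cylinder: section is a regular 8-gon, circumradius r=6 (area = (8/2)·6.000²·sin(360°/8) = 101.82 mm²); the cube at (15, 9) is present — its section is the full 29.5×17 rectangle (area 501.50 mm²); the cube at (1.5, 13) (footprint 15.5×12) is included at this height (area 186.00 mm²); the r=10.5 cylinder at (8.5, 15) gives a regular 8-gon of circumradius 10.5 (constant along its height) (area = (8/2)·10.500²·sin(360°/8) = 311.83 mm²); Subtracting the remaining from the first: starting from the r=6 cylinder (101.82 mm²), the 29.5×17 cube at (15, 9) misses the remaining region (no effect); the 15.5×12 cube at (1.5, 13) misses the remaining region (no effect); the r=10.5 cylinder at (8.5, 15) misses the remaining region (no effect) — area = 101.82 mm²; (whole slice rotated 80° about Z — lengths, areas and connectivity unchanged). Checking containment: the cross-section at z = 4.76 is a subset of the cross-section at z = 2.8.

entirely on top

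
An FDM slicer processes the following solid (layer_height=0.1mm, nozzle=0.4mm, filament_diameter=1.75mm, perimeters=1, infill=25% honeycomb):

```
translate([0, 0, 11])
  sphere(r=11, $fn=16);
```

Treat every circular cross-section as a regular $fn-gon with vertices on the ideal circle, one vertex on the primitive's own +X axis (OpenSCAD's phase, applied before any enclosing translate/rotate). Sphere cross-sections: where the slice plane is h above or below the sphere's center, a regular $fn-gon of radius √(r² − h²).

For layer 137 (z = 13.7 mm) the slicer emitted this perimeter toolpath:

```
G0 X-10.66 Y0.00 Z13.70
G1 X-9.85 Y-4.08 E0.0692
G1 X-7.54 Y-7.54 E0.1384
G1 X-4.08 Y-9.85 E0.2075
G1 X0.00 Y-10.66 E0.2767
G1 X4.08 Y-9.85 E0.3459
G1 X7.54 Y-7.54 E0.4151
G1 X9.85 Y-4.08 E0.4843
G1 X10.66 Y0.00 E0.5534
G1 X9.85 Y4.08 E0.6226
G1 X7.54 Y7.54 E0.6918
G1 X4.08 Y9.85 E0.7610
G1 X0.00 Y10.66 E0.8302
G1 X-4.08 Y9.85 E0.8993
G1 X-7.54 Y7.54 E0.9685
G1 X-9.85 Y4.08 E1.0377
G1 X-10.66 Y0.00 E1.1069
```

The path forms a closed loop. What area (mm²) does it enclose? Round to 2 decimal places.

347.99 mm²

Apply the shoelace formula to the sequence of (X, Y) vertices; enclosed area = 347.99 mm².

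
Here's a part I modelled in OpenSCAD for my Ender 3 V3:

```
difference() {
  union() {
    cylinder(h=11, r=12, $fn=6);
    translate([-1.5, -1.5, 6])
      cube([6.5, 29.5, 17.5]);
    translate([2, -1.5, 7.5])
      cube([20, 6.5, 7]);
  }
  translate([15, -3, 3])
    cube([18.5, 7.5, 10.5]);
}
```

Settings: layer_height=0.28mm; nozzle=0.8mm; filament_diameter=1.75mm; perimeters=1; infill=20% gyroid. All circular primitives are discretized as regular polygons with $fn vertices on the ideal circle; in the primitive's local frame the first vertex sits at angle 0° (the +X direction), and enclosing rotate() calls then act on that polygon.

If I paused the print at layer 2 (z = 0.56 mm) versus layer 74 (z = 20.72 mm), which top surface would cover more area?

layer 2 (z = 0.56 mm)

Layer 2 (z = 0.56): the r=12 cylinder contributes a regular 6-gon of circumradius 12 (area = (6/2)·12.000²·sin(360°/6) = 374.12 mm²); the cube at (-1.5, -1.5) does not reach this height (z outside [6, 23.5]); the cube at (2, -1.5) is absent (z outside [7.5, 14.5]); Taking the union: only the r=12 cylinder is present, so the union is just that shape — area = 374.12 mm²; the cube at (15, -3) is absent (z outside [3, 13.5]); Subtracting the remaining from the first: none of the subtracted shapes is present at this height, so the result so far is unchanged — area = 374.12 mm². So its area = 374.12 mm². Layer 74 (z = 20.72): the cylinder is not intersected at this z (z outside [0, 11]); the cube at (-1.5, -1.5) is present — its section is the full 6.5×29.5 rectangle (area 191.75 mm²); the cube at (2, -1.5) does not reach this height (z outside [7.5, 14.5]); Combining (union): only the 6.5×29.5 cube at (-1.5, -1.5) is present, so the union is just that shape — area = 191.75 mm²; the cube at (15, -3) is not intersected at this z (z outside [3, 13.5]); Taking the first minus the rest: none of the subtracted shapes is present at this height, so the result so far is unchanged — area = 191.75 mm². So its area = 191.75 mm². Layer 2 is larger (374.12 vs 191.75 mm²).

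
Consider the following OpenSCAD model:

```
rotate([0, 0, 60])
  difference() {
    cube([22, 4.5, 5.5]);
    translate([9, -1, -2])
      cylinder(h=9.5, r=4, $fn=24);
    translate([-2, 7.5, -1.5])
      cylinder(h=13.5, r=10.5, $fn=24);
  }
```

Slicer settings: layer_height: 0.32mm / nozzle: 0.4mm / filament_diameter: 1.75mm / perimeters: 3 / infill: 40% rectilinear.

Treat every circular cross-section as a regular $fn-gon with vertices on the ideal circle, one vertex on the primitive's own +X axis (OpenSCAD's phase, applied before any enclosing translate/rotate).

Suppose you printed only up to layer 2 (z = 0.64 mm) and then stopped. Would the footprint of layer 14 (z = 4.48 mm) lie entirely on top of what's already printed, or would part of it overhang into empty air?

Compare the two slices. At z = 0.64: the 22×4.5 cube contributes its full rectangle (area 99.00 mm²); the cylinder at (9, -1): section is a regular 24-gon, circumradius r=4 (area = (24/2)·4.000²·sin(360°/24) = 49.69 mm²); the cylinder at (-2, 7.5): section is a regular 24-gon, circumradius r=10.5 (area = (24/2)·10.500²·sin(360°/24) = 342.42 mm²); After the difference (first − rest): starting from the 22×4.5 cube (99.00 mm²), the r=4 cylinder at (9, -1) partially overlaps it — only the 16.98 mm² overlap (of its 49.69 mm²) is removed, clipping the outline; the r=10.5 cylinder at (-2, 7.5) partially overlaps it — only the 29.84 mm² overlap (of its 342.42 mm²) is removed, clipping the outline — area = 52.19 mm²; (rotated 60° about Z; rotation is an isometry so areas/perimeters/island counts are preserved). At z = 4.48: the cube (footprint 22×4.5) is included at this height (area 99.00 mm²); the r=4 cylinder at (9, -1) contributes a regular 24-gon of circumradius 4 (area = (24/2)·4.000²·sin(360°/24) = 49.69 mm²); the r=10.5 cylinder at (-2, 7.5) contributes a regular 24-gon of circumradius 10.5 (area = (24/2)·10.500²·sin(360°/24) = 342.42 mm²); After the difference (first − rest): starting from the 22×4.5 cube (99.00 mm²), the r=4 cylinder at (9, -1) partially overlaps it — only the 16.98 mm² overlap (of its 49.69 mm²) is removed, clipping the outline; the r=10.5 cylinder at (-2, 7.5) partially overlaps it — only the 29.84 mm² overlap (of its 342.42 mm²) is removed, clipping the outline — area = 52.19 mm²; (rotated 60° about Z; rotation is an isometry so areas/perimeters/island counts are preserved). Checking containment: the cross-section at z = 4.48 is a subset of the cross-section at z = 0.64.

entirely on top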